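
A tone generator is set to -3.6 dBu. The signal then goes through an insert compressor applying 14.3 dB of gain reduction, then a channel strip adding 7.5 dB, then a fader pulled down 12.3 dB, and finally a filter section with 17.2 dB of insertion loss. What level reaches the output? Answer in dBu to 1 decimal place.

-39.9 dBu

Cascaded gains and losses add directly in dB.
-3.6 − 14.3 + 7.5 − 12.3 − 17.2 = -39.9 dBu.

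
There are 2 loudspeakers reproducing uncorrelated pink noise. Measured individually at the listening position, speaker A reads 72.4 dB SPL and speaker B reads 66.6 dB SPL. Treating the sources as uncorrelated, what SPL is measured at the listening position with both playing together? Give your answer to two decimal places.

Uncorrelated sources add in intensity (power), not in dB.
L_total = 10·log₁₀(10^(72.4/10) + 10^(66.6/10)) = 10·log₁₀(21950000) = 73.41 dB SPL.

73.41 dB SPL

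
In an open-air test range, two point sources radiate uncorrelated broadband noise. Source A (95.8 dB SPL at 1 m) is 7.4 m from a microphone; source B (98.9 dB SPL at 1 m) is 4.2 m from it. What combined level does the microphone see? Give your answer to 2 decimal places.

87.07 dB SPL

At the listener: L_A = 95.8 − 20·log₁₀(7.4) = 78.415 dB; L_B = 98.9 − 20·log₁₀(4.2) = 86.435 dB.
Combined: 10·log₁₀(10^(78.415/10)+10^(86.435/10)) = 87.07 dB SPL.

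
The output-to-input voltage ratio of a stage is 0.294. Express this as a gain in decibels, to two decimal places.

-10.63 dB

Voltage is an amplitude quantity, so gain = 20·log₁₀(V_out/V_in).
20·log₁₀(0.294) = -10.63 dB.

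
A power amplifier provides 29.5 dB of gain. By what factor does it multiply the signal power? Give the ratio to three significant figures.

Power ratio = 10^(dB/10).
10^(29.5/10) = 10^(2.950) = 891.

891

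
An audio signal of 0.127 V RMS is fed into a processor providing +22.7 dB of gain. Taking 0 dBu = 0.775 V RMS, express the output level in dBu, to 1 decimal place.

Input level: 20·log₁₀(0.127/0.775) = -15.71 dBu.
Output: -15.71 + 22.7 = +7.0 dBu.

+7.0 dBu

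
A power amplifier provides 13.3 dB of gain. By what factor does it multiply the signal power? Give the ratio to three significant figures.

21.4

Power ratio = 10^(dB/10).
10^(13.3/10) = 10^(1.330) = 21.4.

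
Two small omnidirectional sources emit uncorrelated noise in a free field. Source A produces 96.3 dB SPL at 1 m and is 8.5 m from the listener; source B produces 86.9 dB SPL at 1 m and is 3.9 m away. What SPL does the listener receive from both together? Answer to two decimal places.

79.60 dB SPL

At the listener: L_A = 96.3 − 20·log₁₀(8.5) = 77.712 dB; L_B = 86.9 − 20·log₁₀(3.9) = 75.079 dB.
Combined: 10·log₁₀(10^(77.712/10)+10^(75.079/10)) = 79.60 dB SPL.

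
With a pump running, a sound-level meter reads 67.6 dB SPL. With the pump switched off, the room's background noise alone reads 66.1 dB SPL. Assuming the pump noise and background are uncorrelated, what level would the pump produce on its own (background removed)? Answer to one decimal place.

Background correction is a power subtraction:
L_src = 10·log₁₀(10^(67.6/10) − 10^(66.1/10)) = 10·log₁₀(1681000) = 62.3 dB SPL.

62.3 dB SPL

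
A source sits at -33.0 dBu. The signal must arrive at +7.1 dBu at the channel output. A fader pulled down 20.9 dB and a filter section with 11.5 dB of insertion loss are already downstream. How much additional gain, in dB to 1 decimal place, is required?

The required make-up gain is the shortfall in the dB sum.
G = +7.1 − (-33.0) + 20.9 + 11.5 = 72.5 dB.

72.5 dB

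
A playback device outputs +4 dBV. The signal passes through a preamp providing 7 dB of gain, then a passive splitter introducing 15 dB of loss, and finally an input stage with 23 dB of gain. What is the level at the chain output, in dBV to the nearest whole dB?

+19 dBV

In dB, series stages simply add:
+4 + 7 − 15 + 23 = +19 dBV.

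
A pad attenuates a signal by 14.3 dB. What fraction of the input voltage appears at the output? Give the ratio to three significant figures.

Voltage ratio = 10^(dB/20).
10^(-14.3/20) = 10^(-0.7150) = 0.193.

0.193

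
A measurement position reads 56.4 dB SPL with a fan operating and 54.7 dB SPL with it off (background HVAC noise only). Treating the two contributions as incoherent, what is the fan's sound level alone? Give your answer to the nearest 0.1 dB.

51.5 dB SPL

Background correction is a power subtraction:
L_src = 10·log₁₀(10^(56.4/10) − 10^(54.7/10)) = 10·log₁₀(141400) = 51.5 dB SPL.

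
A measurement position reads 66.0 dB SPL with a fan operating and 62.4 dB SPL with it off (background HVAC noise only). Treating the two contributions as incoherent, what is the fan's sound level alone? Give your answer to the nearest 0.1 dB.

Remove the background by subtracting linear intensities:
L_src = 10·log₁₀(10^(66.0/10) − 10^(62.4/10)) = 10·log₁₀(2243000) = 63.5 dB SPL.

63.5 dB SPL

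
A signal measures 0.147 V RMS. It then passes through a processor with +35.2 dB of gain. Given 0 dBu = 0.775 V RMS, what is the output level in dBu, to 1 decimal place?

Input level: 20·log₁₀(0.147/0.775) = -14.44 dBu.
Output: -14.44 + 35.2 = +20.8 dBu.

+20.8 dBu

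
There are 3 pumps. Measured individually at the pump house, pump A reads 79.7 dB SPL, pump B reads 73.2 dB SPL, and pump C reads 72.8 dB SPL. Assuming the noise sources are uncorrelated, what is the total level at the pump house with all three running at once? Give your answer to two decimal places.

Add the sources as powers (linear), then convert back to dB:
L_total = 10·log₁₀(10^(79.7/10) + 10^(73.2/10) + 10^(72.8/10)) = 10·log₁₀(133300000) = 81.25 dB SPL.

81.25 dB SPL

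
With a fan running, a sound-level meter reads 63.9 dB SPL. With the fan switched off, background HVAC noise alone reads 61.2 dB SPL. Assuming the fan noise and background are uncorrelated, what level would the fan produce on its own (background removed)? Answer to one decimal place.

Subtract intensities: L_src = 10·log₁₀(10^(L_total/10) − 10^(L_bg/10)).
L_src = 10·log₁₀(10^(63.9/10) − 10^(61.2/10)) = 10·log₁₀(1136000) = 60.6 dB SPL.

60.6 dB SPL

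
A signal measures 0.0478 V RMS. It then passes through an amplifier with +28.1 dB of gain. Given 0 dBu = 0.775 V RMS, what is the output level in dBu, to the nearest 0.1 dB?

+3.9 dBu

Input level: 20·log₁₀(0.0478/0.775) = -24.20 dBu.
Output: -24.20 + 28.1 = +3.9 dBu.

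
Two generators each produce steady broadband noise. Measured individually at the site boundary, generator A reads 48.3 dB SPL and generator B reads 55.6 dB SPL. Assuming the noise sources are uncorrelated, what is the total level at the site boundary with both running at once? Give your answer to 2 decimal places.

56.34 dB SPL

Uncorrelated sources add in intensity (power), not in dB.
L_total = 10·log₁₀(10^(48.3/10) + 10^(55.6/10)) = 10·log₁₀(430700) = 56.34 dB SPL.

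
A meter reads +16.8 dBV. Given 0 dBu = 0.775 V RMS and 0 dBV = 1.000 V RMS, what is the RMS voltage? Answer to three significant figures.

V = 1.000 V × 10^(+16.8/20).
= 1.000 × 6.918 = 6.92 V.

6.92 V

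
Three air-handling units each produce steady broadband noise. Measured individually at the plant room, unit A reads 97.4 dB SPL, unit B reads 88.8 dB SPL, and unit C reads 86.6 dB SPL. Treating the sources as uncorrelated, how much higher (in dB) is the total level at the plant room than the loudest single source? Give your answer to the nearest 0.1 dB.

Incoherent sources sum as intensities:
L_total = 10·log₁₀(10^(97.4/10) + 10^(88.8/10) + 10^(86.6/10)) = 98.27 dB SPL.
Excess over the loudest (97.4 dB): 98.27 − 97.4 = 0.9 dB.

0.9 dB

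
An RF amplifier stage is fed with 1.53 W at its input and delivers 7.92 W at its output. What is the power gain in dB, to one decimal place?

For a power ratio, dB = 10·log₁₀(P₂/P₁).
10·log₁₀(7.92/1.53) = 10·log₁₀(5.176) = 7.1 dB.

7.1 dB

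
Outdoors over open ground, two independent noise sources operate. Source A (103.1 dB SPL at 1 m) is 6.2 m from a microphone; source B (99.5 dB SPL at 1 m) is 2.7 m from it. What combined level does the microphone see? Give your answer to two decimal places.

92.44 dB SPL

At the listener: L_A = 103.1 − 20·log₁₀(6.2) = 87.252 dB; L_B = 99.5 − 20·log₁₀(2.7) = 90.873 dB.
Combined: 10·log₁₀(10^(87.252/10)+10^(90.873/10)) = 92.44 dB SPL.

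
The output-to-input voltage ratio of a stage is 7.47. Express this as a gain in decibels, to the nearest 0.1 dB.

For a voltage ratio, dB = 20·log₁₀(V₂/V₁).
20·log₁₀(7.47) = 17.5 dB.

17.5 dB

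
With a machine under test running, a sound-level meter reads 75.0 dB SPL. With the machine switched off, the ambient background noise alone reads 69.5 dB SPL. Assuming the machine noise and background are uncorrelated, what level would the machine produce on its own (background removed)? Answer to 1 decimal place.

73.6 dB SPL

Background correction is a power subtraction:
L_src = 10·log₁₀(10^(75.0/10) − 10^(69.5/10)) = 10·log₁₀(22710000) = 73.6 dB SPL.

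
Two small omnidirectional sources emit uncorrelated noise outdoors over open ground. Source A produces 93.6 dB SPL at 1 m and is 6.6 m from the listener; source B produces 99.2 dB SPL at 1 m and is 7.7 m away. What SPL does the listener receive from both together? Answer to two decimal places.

At the listener: L_A = 93.6 − 20·log₁₀(6.6) = 77.209 dB; L_B = 99.2 − 20·log₁₀(7.7) = 81.470 dB.
Combined: 10·log₁₀(10^(77.209/10)+10^(81.470/10)) = 82.85 dB SPL.

82.85 dB SPL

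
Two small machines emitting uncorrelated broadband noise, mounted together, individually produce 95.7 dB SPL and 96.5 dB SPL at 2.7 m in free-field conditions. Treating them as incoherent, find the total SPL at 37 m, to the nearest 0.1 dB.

76.4 dB SPL

Combined at 2.7 m: 10·log₁₀(10^(95.7/10)+10^(96.5/10)) = 99.13 dB SPL.
Then apply −20·log₁₀(37/2.7) = -22.74 dB → 76.4 dB SPL.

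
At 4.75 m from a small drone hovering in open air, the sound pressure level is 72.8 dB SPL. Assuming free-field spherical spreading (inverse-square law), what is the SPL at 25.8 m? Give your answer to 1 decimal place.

58.1 dB SPL

For a point source in a free field, ΔL = −20·log₁₀(d₂/d₁).
ΔL = −20·log₁₀(25.8/4.75) = -14.70 dB, so L₂ = 72.8 + (-14.70) = 58.1 dB SPL.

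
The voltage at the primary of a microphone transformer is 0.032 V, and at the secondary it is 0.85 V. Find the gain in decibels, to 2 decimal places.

Voltage is an amplitude quantity, so gain = 20·log₁₀(V_out/V_in).
20·log₁₀(0.85/0.032) = 20·log₁₀(26.56) = 28.49 dB.

28.49 dB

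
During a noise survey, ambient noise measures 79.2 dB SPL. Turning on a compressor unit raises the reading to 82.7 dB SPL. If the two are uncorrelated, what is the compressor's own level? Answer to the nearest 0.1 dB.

Remove the background by subtracting linear intensities:
L_src = 10·log₁₀(10^(82.7/10) − 10^(79.2/10)) = 10·log₁₀(103000000) = 80.1 dB SPL.

80.1 dB SPL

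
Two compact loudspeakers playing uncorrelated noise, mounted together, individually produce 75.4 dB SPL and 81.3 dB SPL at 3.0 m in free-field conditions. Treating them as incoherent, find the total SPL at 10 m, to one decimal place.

Combined at 3.0 m: 10·log₁₀(10^(75.4/10)+10^(81.3/10)) = 82.29 dB SPL.
Then apply −20·log₁₀(10/3.0) = -10.46 dB → 71.8 dB SPL.

71.8 dB SPL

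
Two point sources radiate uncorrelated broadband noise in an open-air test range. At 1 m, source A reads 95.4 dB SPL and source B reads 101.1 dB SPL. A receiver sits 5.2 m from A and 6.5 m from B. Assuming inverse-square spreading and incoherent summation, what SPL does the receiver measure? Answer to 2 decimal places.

86.37 dB SPL

At the listener: L_A = 95.4 − 20·log₁₀(5.2) = 81.080 dB; L_B = 101.1 − 20·log₁₀(6.5) = 84.842 dB.
Combined: 10·log₁₀(10^(81.080/10)+10^(84.842/10)) = 86.37 dB SPL.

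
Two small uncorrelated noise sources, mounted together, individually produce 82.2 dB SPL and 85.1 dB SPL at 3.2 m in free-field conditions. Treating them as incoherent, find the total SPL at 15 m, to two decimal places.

73.48 dB SPL

Combined at 3.2 m: 10·log₁₀(10^(82.2/10)+10^(85.1/10)) = 86.898 dB SPL.
Then apply −20·log₁₀(15/3.2) = -13.419 dB → 73.48 dB SPL.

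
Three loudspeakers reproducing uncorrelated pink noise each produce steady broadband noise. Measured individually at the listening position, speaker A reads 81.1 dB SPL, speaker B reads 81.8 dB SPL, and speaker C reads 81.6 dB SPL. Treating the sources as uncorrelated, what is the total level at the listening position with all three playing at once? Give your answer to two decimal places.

Uncorrelated sources add in intensity (power), not in dB.
L_total = 10·log₁₀(10^(81.1/10) + 10^(81.8/10) + 10^(81.6/10)) = 10·log₁₀(424700000) = 86.28 dB SPL.

86.28 dB SPL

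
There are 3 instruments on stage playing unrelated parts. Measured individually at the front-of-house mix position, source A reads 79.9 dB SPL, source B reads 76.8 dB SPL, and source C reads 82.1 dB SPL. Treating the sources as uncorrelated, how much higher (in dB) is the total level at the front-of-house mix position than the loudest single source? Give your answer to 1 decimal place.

Uncorrelated sources add in intensity (power), not in dB.
L_total = 10·log₁₀(10^(79.9/10) + 10^(76.8/10) + 10^(82.1/10)) = 84.88 dB SPL.
Excess over the loudest (82.1 dB): 84.88 − 82.1 = 2.8 dB.

2.8 dB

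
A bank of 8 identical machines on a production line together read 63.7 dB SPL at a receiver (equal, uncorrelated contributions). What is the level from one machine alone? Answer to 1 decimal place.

54.7 dB SPL

8 equal incoherent sources add 10·log₁₀(8) = 9.03 dB over one source.
L_one = 63.7 − 9.03 = 54.7 dB SPL.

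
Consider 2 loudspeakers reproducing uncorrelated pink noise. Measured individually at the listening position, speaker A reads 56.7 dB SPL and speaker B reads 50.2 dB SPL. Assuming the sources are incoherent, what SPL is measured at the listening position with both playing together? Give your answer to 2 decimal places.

57.58 dB SPL

Add the sources as powers (linear), then convert back to dB:
L_total = 10·log₁₀(10^(56.7/10) + 10^(50.2/10)) = 10·log₁₀(572400) = 57.58 dB SPL.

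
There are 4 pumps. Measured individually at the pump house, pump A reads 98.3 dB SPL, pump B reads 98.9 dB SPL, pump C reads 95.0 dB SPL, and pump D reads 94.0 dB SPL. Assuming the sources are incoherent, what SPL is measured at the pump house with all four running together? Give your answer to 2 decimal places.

Uncorrelated sources add in intensity (power), not in dB.
L_total = 10·log₁₀(10^(98.3/10) + 10^(98.9/10) + 10^(95.0/10) + 10^(94.0/10)) = 10·log₁₀(20197000000) = 103.05 dB SPL.

103.05 dB SPL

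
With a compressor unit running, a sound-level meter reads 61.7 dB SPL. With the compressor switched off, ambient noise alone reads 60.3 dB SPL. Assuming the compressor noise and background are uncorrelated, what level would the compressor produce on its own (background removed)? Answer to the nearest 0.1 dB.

56.1 dB SPL

Subtract intensities: L_src = 10·log₁₀(10^(L_total/10) − 10^(L_bg/10)).
L_src = 10·log₁₀(10^(61.7/10) − 10^(60.3/10)) = 10·log₁₀(407600) = 56.1 dB SPL.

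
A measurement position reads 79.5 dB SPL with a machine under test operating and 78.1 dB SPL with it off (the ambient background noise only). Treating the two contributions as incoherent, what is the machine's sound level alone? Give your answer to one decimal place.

73.9 dB SPL

Remove the background by subtracting linear intensities:
L_src = 10·log₁₀(10^(79.5/10) − 10^(78.1/10)) = 10·log₁₀(24560000) = 73.9 dB SPL.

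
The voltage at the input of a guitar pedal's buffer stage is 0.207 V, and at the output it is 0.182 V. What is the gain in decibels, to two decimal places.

-1.12 dB

Voltage is an amplitude quantity, so gain = 20·log₁₀(V_out/V_in).
20·log₁₀(0.182/0.207) = 20·log₁₀(0.8792) = -1.12 dB.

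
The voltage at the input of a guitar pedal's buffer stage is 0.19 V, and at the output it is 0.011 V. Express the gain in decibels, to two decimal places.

For a voltage ratio, dB = 20·log₁₀(V₂/V₁).
20·log₁₀(0.011/0.19) = 20·log₁₀(0.05789) = -24.75 dB.

-24.75 dB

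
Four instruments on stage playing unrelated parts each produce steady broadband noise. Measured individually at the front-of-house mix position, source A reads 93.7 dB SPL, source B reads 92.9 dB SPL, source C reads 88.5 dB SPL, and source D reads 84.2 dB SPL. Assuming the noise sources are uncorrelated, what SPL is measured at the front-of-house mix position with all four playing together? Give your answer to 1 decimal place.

Incoherent sources sum as intensities:
L_total = 10·log₁₀(10^(93.7/10) + 10^(92.9/10) + 10^(88.5/10) + 10^(84.2/10)) = 10·log₁₀(5265000000) = 97.2 dB SPL.

97.2 dB SPL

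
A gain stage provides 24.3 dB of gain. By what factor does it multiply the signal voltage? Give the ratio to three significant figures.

Voltage ratio = 10^(dB/20).
10^(24.3/20) = 10^(1.215) = 16.4.

16.4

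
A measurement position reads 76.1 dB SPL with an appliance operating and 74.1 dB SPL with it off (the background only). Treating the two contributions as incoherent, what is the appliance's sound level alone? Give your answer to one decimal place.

Subtract intensities: L_src = 10·log₁₀(10^(L_total/10) − 10^(L_bg/10)).
L_src = 10·log₁₀(10^(76.1/10) − 10^(74.1/10)) = 10·log₁₀(15030000) = 71.8 dB SPL.

71.8 dB SPL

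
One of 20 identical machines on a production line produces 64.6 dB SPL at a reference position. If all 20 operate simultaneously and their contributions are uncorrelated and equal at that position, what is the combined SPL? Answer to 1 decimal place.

77.6 dB SPL

20 equal incoherent sources raise the level by 10·log₁₀(20) = 13.01 dB.
L_total = 64.6 + 13.01 = 77.6 dB SPL.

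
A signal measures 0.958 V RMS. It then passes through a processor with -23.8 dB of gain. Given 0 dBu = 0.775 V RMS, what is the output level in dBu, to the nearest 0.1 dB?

-22.0 dBu

Input level: 20·log₁₀(0.958/0.775) = 1.84 dBu.
Output: 1.84 − 23.8 = -22.0 dBu.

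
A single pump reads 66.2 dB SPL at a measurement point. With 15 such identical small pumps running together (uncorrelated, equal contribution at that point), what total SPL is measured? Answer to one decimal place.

78.0 dB SPL

15 equal incoherent sources raise the level by 10·log₁₀(15) = 11.76 dB.
L_total = 66.2 + 11.76 = 78.0 dB SPL.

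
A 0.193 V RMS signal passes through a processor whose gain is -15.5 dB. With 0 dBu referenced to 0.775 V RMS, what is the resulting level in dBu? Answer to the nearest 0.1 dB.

Input level: 20·log₁₀(0.193/0.775) = -12.07 dBu.
Output: -12.07 − 15.5 = -27.6 dBu.

-27.6 dBu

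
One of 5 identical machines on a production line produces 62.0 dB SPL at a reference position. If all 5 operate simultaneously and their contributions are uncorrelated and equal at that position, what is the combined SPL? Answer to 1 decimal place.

5 equal incoherent sources raise the level by 10·log₁₀(5) = 6.99 dB.
L_total = 62.0 + 6.99 = 69.0 dB SPL.

69.0 dB SPL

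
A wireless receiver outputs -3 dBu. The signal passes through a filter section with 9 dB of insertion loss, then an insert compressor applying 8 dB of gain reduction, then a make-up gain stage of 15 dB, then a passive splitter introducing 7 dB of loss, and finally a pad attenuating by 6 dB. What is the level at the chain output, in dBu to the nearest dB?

Cascaded gains and losses add directly in dB.
-3 − 9 − 8 + 15 − 7 − 6 = -18 dBu.

-18 dBu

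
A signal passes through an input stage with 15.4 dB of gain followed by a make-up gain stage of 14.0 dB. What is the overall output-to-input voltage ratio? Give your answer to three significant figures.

Net gain = 15.4 + 14.0 = 29.4 dB.
Voltage ratio = 10^(29.4/20) = 29.5.

29.5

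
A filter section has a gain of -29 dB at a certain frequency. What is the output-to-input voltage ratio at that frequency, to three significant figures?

Voltage ratio = 10^(dB/20).
10^(-29/20) = 10^(-1.450) = 0.0355.

0.0355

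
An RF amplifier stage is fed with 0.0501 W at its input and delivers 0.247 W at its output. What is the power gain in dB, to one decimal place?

Power is a power quantity, so gain = 10·log₁₀(P_out/P_in).
10·log₁₀(0.247/0.0501) = 10·log₁₀(4.930) = 6.9 dB.

6.9 dB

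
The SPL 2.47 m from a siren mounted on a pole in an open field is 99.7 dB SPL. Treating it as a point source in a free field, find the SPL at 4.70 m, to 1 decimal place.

94.1 dB SPL

Inverse-square spreading gives ΔL = −20·log₁₀(d₂/d₁).
ΔL = −20·log₁₀(4.70/2.47) = -5.59 dB, so L₂ = 99.7 + (-5.59) = 94.1 dB SPL.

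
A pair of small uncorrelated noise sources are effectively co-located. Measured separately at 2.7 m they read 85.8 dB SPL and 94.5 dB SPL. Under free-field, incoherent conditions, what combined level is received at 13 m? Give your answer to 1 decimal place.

Combined at 2.7 m: 10·log₁₀(10^(85.8/10)+10^(94.5/10)) = 95.05 dB SPL.
Then apply −20·log₁₀(13/2.7) = -13.65 dB → 81.4 dB SPL.

81.4 dB SPL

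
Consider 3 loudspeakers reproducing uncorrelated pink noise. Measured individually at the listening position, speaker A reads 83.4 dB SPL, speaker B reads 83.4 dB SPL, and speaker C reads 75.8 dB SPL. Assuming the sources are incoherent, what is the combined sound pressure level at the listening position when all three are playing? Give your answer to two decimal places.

86.77 dB SPL

Uncorrelated sources add in intensity (power), not in dB.
L_total = 10·log₁₀(10^(83.4/10) + 10^(83.4/10) + 10^(75.8/10)) = 10·log₁₀(475600000) = 86.77 dB SPL.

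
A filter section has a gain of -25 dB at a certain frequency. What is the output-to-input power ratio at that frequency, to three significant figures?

Power ratio = 10^(dB/10).
10^(-25/10) = 10^(-2.500) = 0.00316.

0.00316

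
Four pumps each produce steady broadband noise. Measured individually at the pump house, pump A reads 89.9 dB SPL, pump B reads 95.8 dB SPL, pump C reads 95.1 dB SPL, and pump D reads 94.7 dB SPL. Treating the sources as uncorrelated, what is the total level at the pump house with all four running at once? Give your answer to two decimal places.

Uncorrelated sources add in intensity (power), not in dB.
L_total = 10·log₁₀(10^(89.9/10) + 10^(95.8/10) + 10^(95.1/10) + 10^(94.7/10)) = 10·log₁₀(10966000000) = 100.40 dB SPL.

100.40 dB SPL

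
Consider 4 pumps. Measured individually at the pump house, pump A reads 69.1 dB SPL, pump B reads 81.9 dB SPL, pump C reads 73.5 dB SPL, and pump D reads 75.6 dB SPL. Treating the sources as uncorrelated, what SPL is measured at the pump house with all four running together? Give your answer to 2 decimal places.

83.46 dB SPL

Incoherent sources sum as intensities:
L_total = 10·log₁₀(10^(69.1/10) + 10^(81.9/10) + 10^(73.5/10) + 10^(75.6/10)) = 10·log₁₀(221700000) = 83.46 dB SPL.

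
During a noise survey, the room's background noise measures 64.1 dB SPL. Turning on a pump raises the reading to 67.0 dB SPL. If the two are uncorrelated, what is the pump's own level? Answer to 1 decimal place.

Remove the background by subtracting linear intensities:
L_src = 10·log₁₀(10^(67.0/10) − 10^(64.1/10)) = 10·log₁₀(2441000) = 63.9 dB SPL.

63.9 dB SPL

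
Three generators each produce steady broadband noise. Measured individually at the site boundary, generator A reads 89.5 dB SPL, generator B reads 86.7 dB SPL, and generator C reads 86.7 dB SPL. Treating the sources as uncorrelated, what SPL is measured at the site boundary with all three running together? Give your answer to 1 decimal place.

92.6 dB SPL

Add the sources as powers (linear), then convert back to dB:
L_total = 10·log₁₀(10^(89.5/10) + 10^(86.7/10) + 10^(86.7/10)) = 10·log₁₀(1827000000) = 92.6 dB SPL.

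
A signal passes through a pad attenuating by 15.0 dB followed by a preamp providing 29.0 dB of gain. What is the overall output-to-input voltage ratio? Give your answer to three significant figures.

Net gain = (−15.0) + 29.0 = 14.0 dB.
Voltage ratio = 10^(14.0/20) = 5.01.

5.01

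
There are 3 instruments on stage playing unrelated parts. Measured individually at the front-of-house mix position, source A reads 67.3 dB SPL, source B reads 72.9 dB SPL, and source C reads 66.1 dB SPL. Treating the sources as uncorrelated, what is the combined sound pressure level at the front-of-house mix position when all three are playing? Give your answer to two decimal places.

74.62 dB SPL

Incoherent sources sum as intensities:
L_total = 10·log₁₀(10^(67.3/10) + 10^(72.9/10) + 10^(66.1/10)) = 10·log₁₀(28940000) = 74.62 dB SPL.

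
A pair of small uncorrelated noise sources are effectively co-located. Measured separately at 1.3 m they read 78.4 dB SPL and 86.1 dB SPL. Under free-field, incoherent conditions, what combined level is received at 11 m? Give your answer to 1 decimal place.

Combined at 1.3 m: 10·log₁₀(10^(78.4/10)+10^(86.1/10)) = 86.78 dB SPL.
Then apply −20·log₁₀(11/1.3) = -18.55 dB → 68.2 dB SPL.

68.2 dB SPL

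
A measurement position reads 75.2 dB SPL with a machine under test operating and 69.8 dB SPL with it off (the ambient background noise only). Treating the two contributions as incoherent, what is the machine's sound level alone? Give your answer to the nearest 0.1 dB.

Background correction is a power subtraction:
L_src = 10·log₁₀(10^(75.2/10) − 10^(69.8/10)) = 10·log₁₀(23560000) = 73.7 dB SPL.

73.7 dB SPL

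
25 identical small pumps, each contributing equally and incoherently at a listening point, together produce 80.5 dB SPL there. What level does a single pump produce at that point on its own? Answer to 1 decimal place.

25 equal incoherent sources add 10·log₁₀(25) = 13.98 dB over one source.
L_one = 80.5 − 13.98 = 66.5 dB SPL.

66.5 dB SPL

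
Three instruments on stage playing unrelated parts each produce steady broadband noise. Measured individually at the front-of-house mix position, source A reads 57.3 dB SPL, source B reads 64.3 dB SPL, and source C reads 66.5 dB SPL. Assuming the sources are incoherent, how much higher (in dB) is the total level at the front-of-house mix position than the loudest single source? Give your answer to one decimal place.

Uncorrelated sources add in intensity (power), not in dB.
L_total = 10·log₁₀(10^(57.3/10) + 10^(64.3/10) + 10^(66.5/10)) = 68.86 dB SPL.
Excess over the loudest (66.5 dB): 68.86 − 66.5 = 2.4 dB.

2.4 dB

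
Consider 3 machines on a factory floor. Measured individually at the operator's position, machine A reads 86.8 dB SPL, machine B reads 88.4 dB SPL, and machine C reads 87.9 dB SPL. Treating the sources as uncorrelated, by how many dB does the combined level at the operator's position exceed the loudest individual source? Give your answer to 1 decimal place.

4.1 dB

Uncorrelated sources add in intensity (power), not in dB.
L_total = 10·log₁₀(10^(86.8/10) + 10^(88.4/10) + 10^(87.9/10)) = 92.52 dB SPL.
Excess over the loudest (88.4 dB): 92.52 − 88.4 = 4.1 dB.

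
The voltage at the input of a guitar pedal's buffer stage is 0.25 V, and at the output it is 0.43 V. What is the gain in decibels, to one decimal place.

4.7 dB

Voltage ratio → dB uses the 20·log₁₀ form:
20·log₁₀(0.43/0.25) = 20·log₁₀(1.720) = 4.7 dB.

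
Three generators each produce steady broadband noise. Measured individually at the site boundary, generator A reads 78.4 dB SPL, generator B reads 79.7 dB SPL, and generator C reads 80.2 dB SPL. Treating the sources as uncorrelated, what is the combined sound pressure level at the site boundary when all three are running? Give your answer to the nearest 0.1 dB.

84.3 dB SPL

Incoherent sources sum as intensities:
L_total = 10·log₁₀(10^(78.4/10) + 10^(79.7/10) + 10^(80.2/10)) = 10·log₁₀(267200000) = 84.3 dB SPL.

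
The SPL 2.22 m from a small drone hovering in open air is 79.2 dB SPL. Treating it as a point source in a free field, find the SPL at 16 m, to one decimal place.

62.0 dB SPL

For a point source in a free field, ΔL = −20·log₁₀(d₂/d₁).
ΔL = −20·log₁₀(16/2.22) = -17.16 dB, so L₂ = 79.2 + (-17.16) = 62.0 dB SPL.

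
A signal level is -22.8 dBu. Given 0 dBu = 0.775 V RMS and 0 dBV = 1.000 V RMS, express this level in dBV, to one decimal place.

The offset between the scales is 20·log₁₀(0.775/1.000) = −2.214 dB.
So dBV = -22.8 − 2.214 = -25.0 dBV.

-25.0 dBV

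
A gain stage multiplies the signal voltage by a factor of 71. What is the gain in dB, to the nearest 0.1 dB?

For a voltage ratio, dB = 20·log₁₀(V₂/V₁).
20·log₁₀(71) = 37.0 dB.

37.0 dB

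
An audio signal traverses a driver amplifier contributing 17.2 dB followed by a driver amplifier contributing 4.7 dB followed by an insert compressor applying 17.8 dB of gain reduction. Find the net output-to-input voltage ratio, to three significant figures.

1.60

Net gain = 17.2 + 4.7 + (−17.8) = 4.1 dB.
Voltage ratio = 10^(4.1/20) = 1.60.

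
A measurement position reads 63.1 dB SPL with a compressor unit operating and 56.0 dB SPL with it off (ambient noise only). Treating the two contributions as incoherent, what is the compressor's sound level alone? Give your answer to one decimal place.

Subtract intensities: L_src = 10·log₁₀(10^(L_total/10) − 10^(L_bg/10)).
L_src = 10·log₁₀(10^(63.1/10) − 10^(56.0/10)) = 10·log₁₀(1644000) = 62.2 dB SPL.

62.2 dB SPL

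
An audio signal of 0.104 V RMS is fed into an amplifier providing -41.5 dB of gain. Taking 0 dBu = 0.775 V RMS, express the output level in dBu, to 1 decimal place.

Input level: 20·log₁₀(0.104/0.775) = -17.45 dBu.
Output: -17.45 − 41.5 = -58.9 dBu.

-58.9 dBu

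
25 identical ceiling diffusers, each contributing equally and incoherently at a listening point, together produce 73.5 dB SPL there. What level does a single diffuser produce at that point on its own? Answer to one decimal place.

25 equal incoherent sources add 10·log₁₀(25) = 13.98 dB over one source.
L_one = 73.5 − 13.98 = 59.5 dB SPL.

59.5 dB SPL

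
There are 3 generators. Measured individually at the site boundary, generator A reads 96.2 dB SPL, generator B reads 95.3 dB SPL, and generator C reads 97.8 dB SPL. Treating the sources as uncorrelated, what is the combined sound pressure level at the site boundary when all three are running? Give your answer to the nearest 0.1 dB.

101.3 dB SPL

Add the sources as powers (linear), then convert back to dB:
L_total = 10·log₁₀(10^(96.2/10) + 10^(95.3/10) + 10^(97.8/10)) = 10·log₁₀(13583000000) = 101.3 dB SPL.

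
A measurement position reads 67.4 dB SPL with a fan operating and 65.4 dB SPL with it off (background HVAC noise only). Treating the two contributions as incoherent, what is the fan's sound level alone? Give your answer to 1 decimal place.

63.1 dB SPL

Subtract intensities: L_src = 10·log₁₀(10^(L_total/10) − 10^(L_bg/10)).
L_src = 10·log₁₀(10^(67.4/10) − 10^(65.4/10)) = 10·log₁₀(2028000) = 63.1 dB SPL.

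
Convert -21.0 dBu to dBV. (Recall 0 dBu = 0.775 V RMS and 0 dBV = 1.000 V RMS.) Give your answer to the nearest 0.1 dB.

The offset between the scales is 20·log₁₀(0.775/1.000) = −2.214 dB.
So dBV = -21.0 − 2.214 = -23.2 dBV.

-23.2 dBV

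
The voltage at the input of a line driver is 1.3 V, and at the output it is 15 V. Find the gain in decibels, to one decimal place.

Voltage ratio → dB uses the 20·log₁₀ form:
20·log₁₀(15/1.3) = 20·log₁₀(11.54) = 21.2 dB.

21.2 dB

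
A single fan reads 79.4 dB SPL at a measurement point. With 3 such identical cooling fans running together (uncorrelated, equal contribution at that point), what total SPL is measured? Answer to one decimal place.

3 equal incoherent sources raise the level by 10·log₁₀(3) = 4.77 dB.
L_total = 79.4 + 4.77 = 84.2 dB SPL.

84.2 dB SPL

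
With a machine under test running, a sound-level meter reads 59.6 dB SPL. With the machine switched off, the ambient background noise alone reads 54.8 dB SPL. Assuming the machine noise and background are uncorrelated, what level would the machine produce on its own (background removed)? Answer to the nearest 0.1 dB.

57.9 dB SPL

Subtract intensities: L_src = 10·log₁₀(10^(L_total/10) − 10^(L_bg/10)).
L_src = 10·log₁₀(10^(59.6/10) − 10^(54.8/10)) = 10·log₁₀(610000) = 57.9 dB SPL.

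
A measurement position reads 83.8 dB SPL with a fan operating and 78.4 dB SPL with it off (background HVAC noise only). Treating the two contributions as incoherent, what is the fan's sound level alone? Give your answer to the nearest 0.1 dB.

82.3 dB SPL

Subtract intensities: L_src = 10·log₁₀(10^(L_total/10) − 10^(L_bg/10)).
L_src = 10·log₁₀(10^(83.8/10) − 10^(78.4/10)) = 10·log₁₀(170700000) = 82.3 dB SPL.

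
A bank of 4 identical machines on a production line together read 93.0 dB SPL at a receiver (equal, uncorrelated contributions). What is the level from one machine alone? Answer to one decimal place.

4 equal incoherent sources add 10·log₁₀(4) = 6.02 dB over one source.
L_one = 93.0 − 6.02 = 87.0 dB SPL.

87.0 dB SPL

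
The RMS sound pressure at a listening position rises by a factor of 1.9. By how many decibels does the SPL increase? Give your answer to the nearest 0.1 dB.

5.6 dB

SPL change from a pressure ratio uses the 20·log₁₀ form:
20·log₁₀(1.9) = 5.6 dB.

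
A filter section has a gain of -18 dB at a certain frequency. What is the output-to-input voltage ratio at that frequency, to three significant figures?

0.126

Voltage ratio = 10^(dB/20).
10^(-18/20) = 10^(-0.9000) = 0.126.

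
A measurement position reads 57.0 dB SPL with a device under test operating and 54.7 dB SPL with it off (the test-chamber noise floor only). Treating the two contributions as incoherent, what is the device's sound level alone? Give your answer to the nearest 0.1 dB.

53.1 dB SPL

Subtract intensities: L_src = 10·log₁₀(10^(L_total/10) − 10^(L_bg/10)).
L_src = 10·log₁₀(10^(57.0/10) − 10^(54.7/10)) = 10·log₁₀(206100) = 53.1 dB SPL.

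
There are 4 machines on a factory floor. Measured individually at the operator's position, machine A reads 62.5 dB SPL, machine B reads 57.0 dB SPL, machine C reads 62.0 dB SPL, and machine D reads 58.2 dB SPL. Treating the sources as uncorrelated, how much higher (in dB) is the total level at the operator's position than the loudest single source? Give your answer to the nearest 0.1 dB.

4.1 dB

Incoherent sources sum as intensities:
L_total = 10·log₁₀(10^(62.5/10) + 10^(57.0/10) + 10^(62.0/10) + 10^(58.2/10)) = 66.56 dB SPL.
Excess over the loudest (62.5 dB): 66.56 − 62.5 = 4.1 dB.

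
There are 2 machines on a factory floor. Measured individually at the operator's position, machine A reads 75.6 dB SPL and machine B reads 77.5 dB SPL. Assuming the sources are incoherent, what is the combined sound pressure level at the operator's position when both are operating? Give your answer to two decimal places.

Incoherent sources sum as intensities:
L_total = 10·log₁₀(10^(75.6/10) + 10^(77.5/10)) = 10·log₁₀(92540000) = 79.66 dB SPL.

79.66 dB SPL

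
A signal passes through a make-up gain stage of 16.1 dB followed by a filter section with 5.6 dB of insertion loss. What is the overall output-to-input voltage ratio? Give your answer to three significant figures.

Net gain = 16.1 + (−5.6) = 10.5 dB.
Voltage ratio = 10^(10.5/20) = 3.35.

3.35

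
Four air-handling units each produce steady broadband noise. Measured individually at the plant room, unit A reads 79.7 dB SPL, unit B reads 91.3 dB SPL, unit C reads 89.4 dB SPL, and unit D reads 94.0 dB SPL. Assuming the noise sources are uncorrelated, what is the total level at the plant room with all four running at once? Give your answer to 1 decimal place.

Incoherent sources sum as intensities:
L_total = 10·log₁₀(10^(79.7/10) + 10^(91.3/10) + 10^(89.4/10) + 10^(94.0/10)) = 10·log₁₀(4825000000) = 96.8 dB SPL.

96.8 dB SPL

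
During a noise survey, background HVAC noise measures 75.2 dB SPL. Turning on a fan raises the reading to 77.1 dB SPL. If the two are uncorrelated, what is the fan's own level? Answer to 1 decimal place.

72.6 dB SPL

Subtract intensities: L_src = 10·log₁₀(10^(L_total/10) − 10^(L_bg/10)).
L_src = 10·log₁₀(10^(77.1/10) − 10^(75.2/10)) = 10·log₁₀(18170000) = 72.6 dB SPL.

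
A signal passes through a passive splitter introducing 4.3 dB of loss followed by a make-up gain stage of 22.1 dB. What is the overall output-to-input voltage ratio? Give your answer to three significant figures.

Net gain = (−4.3) + 22.1 = 17.8 dB.
Voltage ratio = 10^(17.8/20) = 7.76.

7.76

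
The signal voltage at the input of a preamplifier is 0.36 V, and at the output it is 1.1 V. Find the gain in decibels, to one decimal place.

9.7 dB

Voltage is an amplitude quantity, so gain = 20·log₁₀(V_out/V_in).
20·log₁₀(1.1/0.36) = 20·log₁₀(3.056) = 9.7 dB.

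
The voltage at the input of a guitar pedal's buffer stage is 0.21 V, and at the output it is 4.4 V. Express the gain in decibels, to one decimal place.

26.4 dB

For a voltage ratio, dB = 20·log₁₀(V₂/V₁).
20·log₁₀(4.4/0.21) = 20·log₁₀(20.95) = 26.4 dB.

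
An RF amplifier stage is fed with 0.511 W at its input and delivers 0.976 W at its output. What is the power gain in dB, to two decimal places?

Power is a power quantity, so gain = 10·log₁₀(P_out/P_in).
10·log₁₀(0.976/0.511) = 10·log₁₀(1.910) = 2.81 dB.

2.81 dB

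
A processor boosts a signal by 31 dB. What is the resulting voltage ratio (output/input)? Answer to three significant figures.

Voltage ratio = 10^(dB/20).
10^(31/20) = 10^(1.550) = 35.5.

35.5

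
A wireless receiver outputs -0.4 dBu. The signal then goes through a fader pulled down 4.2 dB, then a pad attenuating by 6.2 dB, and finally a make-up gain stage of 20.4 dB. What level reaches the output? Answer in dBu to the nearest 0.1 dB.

+9.6 dBu

In dB, series stages simply add:
-0.4 − 4.2 − 6.2 + 20.4 = +9.6 dBu.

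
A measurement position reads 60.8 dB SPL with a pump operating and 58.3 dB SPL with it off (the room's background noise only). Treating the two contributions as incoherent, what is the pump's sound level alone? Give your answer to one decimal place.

Background correction is a power subtraction:
L_src = 10·log₁₀(10^(60.8/10) − 10^(58.3/10)) = 10·log₁₀(526200) = 57.2 dB SPL.

57.2 dB SPL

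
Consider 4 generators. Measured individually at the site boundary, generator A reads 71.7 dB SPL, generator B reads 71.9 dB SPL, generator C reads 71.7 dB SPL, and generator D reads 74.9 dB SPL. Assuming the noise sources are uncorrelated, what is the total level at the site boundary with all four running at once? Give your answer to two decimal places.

Uncorrelated sources add in intensity (power), not in dB.
L_total = 10·log₁₀(10^(71.7/10) + 10^(71.9/10) + 10^(71.7/10) + 10^(74.9/10)) = 10·log₁₀(75970000) = 78.81 dB SPL.

78.81 dB SPL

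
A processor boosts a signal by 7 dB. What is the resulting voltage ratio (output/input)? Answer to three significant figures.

Voltage ratio = 10^(dB/20).
10^(7/20) = 10^(0.3500) = 2.24.

2.24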